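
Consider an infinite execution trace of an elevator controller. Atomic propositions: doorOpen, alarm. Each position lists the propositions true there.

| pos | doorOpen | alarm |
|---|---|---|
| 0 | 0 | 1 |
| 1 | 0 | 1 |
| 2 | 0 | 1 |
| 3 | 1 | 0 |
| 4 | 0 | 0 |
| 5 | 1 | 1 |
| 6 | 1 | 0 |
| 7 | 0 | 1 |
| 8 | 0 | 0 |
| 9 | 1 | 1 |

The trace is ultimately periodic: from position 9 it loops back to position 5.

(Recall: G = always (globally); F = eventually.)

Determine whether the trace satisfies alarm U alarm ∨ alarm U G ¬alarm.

Walking from position 0: alarm first holds at position 0, and alarm holds at every earlier position along the way, so alarm U alarm holds.
Walking from position 0: at position 3, G ¬alarm has not yet held and alarm fails, so alarm U G ¬alarm is false.
At position 0: alarm U alarm is true; alarm U G ¬alarm is false; so alarm U alarm ∨ alarm U G ¬alarm is true.

Holds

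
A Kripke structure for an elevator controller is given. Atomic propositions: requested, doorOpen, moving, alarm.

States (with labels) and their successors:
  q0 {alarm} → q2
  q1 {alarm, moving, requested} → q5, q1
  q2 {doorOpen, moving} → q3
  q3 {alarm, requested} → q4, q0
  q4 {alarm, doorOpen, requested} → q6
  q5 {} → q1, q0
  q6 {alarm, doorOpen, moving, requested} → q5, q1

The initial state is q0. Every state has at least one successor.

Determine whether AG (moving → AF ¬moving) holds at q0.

States satisfying moving → AF ¬moving: {q0, q2, q3, q4, q5}.
States satisfying AG (moving → AF ¬moving): ∅.
q1 is reachable from q0 and violates moving → AF ¬moving, so AG fails at q0.
q0 ∉ Sat(AG (moving → AF ¬moving)).

Does not hold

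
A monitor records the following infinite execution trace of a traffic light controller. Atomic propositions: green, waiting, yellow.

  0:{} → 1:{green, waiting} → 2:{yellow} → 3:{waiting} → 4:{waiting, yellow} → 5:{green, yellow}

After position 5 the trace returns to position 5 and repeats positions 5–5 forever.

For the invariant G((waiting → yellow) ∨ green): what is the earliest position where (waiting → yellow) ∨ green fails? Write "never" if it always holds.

3

Check (waiting → yellow) ∨ green at each position in order: 0 ✓, 1 ✓, 2 ✓.
At position 3 the labels are {waiting}, so (waiting → yellow) ∨ green is false there. This is the first violation.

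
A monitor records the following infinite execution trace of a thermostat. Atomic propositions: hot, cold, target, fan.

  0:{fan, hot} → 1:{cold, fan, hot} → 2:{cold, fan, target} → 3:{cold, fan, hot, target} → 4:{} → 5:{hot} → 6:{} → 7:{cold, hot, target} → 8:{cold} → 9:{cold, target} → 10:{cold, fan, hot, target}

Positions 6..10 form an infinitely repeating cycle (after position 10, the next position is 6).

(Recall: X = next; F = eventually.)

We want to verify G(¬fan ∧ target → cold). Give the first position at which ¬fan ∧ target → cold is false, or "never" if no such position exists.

¬fan ∧ target → cold holds at every position 0..10, and those are all the positions the trace ever visits, so the invariant G(¬fan ∧ target → cold) is never violated.

never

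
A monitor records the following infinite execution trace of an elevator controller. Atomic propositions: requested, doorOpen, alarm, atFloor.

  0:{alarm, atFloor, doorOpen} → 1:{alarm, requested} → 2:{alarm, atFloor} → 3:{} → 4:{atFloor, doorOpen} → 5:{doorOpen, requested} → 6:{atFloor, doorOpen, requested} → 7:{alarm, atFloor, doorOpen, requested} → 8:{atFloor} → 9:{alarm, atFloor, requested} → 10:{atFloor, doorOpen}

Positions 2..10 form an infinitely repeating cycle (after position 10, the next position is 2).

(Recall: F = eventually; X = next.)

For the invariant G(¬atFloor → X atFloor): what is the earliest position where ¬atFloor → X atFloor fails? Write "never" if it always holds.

¬atFloor → X atFloor holds at every position 0..10, and those are all the positions the trace ever visits, so the invariant G(¬atFloor → X atFloor) is never violated.

never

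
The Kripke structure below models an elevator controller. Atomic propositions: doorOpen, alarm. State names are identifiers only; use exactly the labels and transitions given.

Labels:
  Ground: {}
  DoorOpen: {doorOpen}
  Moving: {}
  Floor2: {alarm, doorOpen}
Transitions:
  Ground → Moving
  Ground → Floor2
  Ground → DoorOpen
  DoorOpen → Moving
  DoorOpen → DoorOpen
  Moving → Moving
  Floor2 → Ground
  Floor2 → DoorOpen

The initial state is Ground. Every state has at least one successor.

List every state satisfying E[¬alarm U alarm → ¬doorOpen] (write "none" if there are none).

{Ground, DoorOpen, Moving}

States satisfying ¬alarm: {Ground, DoorOpen, Moving}.
States satisfying alarm → ¬doorOpen: {Ground, DoorOpen, Moving}.
States satisfying E[¬alarm U alarm → ¬doorOpen]: {Ground, DoorOpen, Moving}.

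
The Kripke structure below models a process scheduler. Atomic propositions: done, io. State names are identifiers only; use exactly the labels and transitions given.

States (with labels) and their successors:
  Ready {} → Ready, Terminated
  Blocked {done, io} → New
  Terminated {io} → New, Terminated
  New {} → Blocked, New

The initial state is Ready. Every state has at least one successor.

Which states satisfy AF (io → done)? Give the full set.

States satisfying io → done: {Ready, Blocked, New}.
States satisfying AF (io → done): {Ready, Blocked, New}.

{Ready, Blocked, New}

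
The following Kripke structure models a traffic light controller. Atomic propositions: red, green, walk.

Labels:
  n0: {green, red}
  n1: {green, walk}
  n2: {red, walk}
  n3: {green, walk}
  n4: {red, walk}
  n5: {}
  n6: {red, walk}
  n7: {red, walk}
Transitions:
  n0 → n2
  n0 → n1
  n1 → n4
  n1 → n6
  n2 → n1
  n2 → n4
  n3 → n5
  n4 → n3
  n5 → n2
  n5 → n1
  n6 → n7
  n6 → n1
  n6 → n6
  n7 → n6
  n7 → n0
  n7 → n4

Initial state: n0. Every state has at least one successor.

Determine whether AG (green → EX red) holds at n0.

No

States satisfying green → EX red: {n0, n1, n2, n4, n5, n6, n7}.
States satisfying AG (green → EX red): ∅.
n3 is reachable from n0 and violates green → EX red, so AG fails at n0.
n0 ∉ Sat(AG (green → EX red)).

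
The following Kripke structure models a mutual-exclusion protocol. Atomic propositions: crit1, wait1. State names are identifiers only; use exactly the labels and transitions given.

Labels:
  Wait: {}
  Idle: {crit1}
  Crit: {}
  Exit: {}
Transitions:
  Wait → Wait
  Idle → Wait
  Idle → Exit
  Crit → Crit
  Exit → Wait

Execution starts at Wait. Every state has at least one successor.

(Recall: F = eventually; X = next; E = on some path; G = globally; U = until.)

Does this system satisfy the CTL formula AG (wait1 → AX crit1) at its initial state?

States satisfying wait1 → AX crit1: {Wait, Idle, Crit, Exit}.
States satisfying AG (wait1 → AX crit1): {Wait, Idle, Crit, Exit}.
Every state reachable from Wait satisfies wait1 → AX crit1.
Wait ∈ Sat(AG (wait1 → AX crit1)).

Yes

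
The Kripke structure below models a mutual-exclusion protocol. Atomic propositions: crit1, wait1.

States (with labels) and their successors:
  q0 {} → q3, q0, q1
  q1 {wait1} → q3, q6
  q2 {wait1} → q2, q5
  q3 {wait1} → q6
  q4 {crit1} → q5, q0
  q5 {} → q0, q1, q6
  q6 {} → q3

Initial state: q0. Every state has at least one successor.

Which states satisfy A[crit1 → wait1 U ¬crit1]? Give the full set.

{q0, q1, q2, q3, q5, q6}

States satisfying crit1 → wait1: {q0, q1, q2, q3, q5, q6}.
States satisfying ¬crit1: {q0, q1, q2, q3, q5, q6}.
States satisfying A[crit1 → wait1 U ¬crit1]: {q0, q1, q2, q3, q5, q6}.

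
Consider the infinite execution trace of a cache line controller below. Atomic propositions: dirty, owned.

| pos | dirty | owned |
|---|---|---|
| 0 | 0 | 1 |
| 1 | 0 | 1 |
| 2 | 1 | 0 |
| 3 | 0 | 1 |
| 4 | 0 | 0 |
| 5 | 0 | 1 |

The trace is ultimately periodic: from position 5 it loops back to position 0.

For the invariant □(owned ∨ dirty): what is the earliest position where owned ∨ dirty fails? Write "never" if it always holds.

Check owned ∨ dirty at each position in order: 0 ✓, 1 ✓, 2 ✓, 3 ✓.
At position 4 the labels are {}, so owned ∨ dirty is false there. This is the first violation.

4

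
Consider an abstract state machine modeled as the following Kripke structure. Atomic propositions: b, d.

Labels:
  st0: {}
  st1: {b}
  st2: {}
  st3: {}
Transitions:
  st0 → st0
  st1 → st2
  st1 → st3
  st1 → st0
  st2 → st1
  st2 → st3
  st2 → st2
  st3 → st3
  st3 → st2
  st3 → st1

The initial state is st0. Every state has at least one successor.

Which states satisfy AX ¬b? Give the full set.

{st0, st1}

States satisfying ¬b: {st0, st2, st3}.
States satisfying AX ¬b: {st0, st1}.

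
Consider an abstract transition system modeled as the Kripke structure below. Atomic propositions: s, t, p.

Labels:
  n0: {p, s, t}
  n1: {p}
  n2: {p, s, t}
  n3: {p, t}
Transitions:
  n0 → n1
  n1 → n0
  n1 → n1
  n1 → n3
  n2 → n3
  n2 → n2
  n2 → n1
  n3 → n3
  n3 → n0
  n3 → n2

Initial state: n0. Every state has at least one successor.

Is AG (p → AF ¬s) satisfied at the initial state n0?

No

States satisfying p → AF ¬s: {n0, n1, n3}.
States satisfying AG (p → AF ¬s): ∅.
n2 is reachable from n0 and violates p → AF ¬s, so AG fails at n0.
n0 ∉ Sat(AG (p → AF ¬s)).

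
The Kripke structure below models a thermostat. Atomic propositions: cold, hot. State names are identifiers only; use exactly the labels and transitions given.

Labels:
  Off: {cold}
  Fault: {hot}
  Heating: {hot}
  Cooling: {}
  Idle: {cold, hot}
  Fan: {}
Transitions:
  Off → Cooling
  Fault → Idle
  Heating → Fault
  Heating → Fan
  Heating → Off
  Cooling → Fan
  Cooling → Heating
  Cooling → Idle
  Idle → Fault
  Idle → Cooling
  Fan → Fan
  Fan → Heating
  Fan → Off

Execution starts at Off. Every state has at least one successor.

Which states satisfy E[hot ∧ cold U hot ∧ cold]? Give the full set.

States satisfying hot ∧ cold: {Idle}.
States satisfying E[hot ∧ cold U hot ∧ cold]: {Idle}.

{Idle}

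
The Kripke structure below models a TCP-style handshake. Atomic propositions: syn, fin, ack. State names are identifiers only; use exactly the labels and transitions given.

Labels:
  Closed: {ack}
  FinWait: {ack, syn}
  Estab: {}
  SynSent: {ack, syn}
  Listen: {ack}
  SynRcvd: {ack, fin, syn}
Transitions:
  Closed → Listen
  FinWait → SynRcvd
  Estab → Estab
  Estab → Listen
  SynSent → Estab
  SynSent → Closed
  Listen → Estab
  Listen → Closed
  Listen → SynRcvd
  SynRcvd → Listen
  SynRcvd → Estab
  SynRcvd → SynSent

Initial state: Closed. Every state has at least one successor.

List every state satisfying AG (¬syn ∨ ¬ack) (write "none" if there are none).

States satisfying ¬syn ∨ ¬ack: {Closed, Estab, Listen}.
States satisfying AG (¬syn ∨ ¬ack): ∅.

none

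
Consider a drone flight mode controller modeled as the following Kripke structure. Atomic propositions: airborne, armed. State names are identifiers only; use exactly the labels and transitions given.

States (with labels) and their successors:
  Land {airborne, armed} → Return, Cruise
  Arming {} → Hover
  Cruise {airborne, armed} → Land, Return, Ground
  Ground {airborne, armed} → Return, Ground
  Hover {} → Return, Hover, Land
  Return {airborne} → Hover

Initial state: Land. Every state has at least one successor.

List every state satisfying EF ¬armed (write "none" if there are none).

States satisfying ¬armed: {Arming, Hover, Return}.
States satisfying EF ¬armed: {Land, Arming, Cruise, Ground, Hover, Return}.

{Land, Arming, Cruise, Ground, Hover, Return}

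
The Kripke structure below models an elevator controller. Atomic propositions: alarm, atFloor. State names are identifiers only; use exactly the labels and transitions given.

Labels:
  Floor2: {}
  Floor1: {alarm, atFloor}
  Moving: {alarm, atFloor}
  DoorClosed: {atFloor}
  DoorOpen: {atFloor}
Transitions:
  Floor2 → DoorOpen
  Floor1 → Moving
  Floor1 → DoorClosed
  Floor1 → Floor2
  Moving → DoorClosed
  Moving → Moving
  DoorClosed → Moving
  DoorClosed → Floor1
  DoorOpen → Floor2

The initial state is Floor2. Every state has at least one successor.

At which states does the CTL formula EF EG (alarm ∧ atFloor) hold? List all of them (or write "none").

{Floor1, Moving, DoorClosed}

States satisfying EG (alarm ∧ atFloor): {Floor1, Moving}.
States satisfying EF EG (alarm ∧ atFloor): {Floor1, Moving, DoorClosed}.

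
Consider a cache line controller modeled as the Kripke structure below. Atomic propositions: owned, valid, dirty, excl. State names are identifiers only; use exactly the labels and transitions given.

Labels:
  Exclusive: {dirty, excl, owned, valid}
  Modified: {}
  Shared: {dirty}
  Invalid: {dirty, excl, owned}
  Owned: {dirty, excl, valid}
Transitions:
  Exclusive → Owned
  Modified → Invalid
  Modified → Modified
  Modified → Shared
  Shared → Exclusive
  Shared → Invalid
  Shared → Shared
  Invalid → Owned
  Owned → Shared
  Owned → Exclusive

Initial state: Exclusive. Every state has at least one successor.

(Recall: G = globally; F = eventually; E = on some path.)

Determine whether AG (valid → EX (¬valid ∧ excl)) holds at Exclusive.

Violated

States satisfying valid → EX (¬valid ∧ excl): {Modified, Shared, Invalid}.
States satisfying AG (valid → EX (¬valid ∧ excl)): ∅.
Exclusive is reachable from Exclusive and violates valid → EX (¬valid ∧ excl), so AG fails at Exclusive.
Exclusive ∉ Sat(AG (valid → EX (¬valid ∧ excl))).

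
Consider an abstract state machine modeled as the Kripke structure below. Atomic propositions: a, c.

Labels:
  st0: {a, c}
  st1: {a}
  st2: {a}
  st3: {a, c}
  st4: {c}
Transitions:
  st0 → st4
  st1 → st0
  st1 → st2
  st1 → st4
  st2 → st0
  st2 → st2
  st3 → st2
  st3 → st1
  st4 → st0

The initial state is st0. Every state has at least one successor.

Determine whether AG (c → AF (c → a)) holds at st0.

States satisfying c → AF (c → a): {st0, st1, st2, st3, st4}.
States satisfying AG (c → AF (c → a)): {st0, st1, st2, st3, st4}.
Every state reachable from st0 satisfies c → AF (c → a).
st0 ∈ Sat(AG (c → AF (c → a))).

Holds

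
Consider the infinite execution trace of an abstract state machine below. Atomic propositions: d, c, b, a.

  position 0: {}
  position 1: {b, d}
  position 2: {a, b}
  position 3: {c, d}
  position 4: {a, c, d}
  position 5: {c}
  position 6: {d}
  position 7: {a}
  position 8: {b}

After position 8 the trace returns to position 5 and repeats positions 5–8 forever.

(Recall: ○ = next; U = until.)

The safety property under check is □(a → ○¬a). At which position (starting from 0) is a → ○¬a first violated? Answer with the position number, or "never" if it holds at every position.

a → ○¬a holds at every position 0..8, and those are all the positions the trace ever visits, so the invariant □(a → ○¬a) is never violated.

never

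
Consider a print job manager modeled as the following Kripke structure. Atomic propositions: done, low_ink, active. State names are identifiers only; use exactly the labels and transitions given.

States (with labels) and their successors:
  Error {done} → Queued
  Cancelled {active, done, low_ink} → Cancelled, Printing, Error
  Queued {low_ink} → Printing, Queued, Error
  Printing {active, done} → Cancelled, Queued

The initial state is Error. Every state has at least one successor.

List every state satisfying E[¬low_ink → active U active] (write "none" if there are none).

{Cancelled, Queued, Printing}

States satisfying ¬low_ink → active: {Cancelled, Queued, Printing}.
States satisfying active: {Cancelled, Printing}.
States satisfying E[¬low_ink → active U active]: {Cancelled, Queued, Printing}.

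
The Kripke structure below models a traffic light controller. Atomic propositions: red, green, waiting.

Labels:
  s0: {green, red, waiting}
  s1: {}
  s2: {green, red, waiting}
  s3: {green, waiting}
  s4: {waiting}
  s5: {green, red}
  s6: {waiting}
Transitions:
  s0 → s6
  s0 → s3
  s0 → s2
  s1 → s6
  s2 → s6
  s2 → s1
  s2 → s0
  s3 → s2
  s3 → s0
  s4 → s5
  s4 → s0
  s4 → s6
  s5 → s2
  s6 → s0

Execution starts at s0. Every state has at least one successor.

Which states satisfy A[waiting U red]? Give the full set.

{s0, s2, s3, s4, s5, s6}

States satisfying waiting: {s0, s2, s3, s4, s6}.
States satisfying red: {s0, s2, s5}.
States satisfying A[waiting U red]: {s0, s2, s3, s4, s5, s6}.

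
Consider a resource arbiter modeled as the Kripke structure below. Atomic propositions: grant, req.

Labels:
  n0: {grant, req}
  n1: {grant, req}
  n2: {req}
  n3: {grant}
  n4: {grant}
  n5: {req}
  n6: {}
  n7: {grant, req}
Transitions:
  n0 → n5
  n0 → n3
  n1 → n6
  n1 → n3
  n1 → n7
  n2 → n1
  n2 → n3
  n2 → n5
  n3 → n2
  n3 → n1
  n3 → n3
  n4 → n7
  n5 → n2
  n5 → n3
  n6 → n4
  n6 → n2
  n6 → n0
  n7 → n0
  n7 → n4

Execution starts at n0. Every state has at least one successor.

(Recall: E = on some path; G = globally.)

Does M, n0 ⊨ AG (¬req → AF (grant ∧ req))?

No

States satisfying ¬req → AF (grant ∧ req): {n0, n1, n2, n4, n5, n7}.
States satisfying AG (¬req → AF (grant ∧ req)): ∅.
n3 is reachable from n0 and violates ¬req → AF (grant ∧ req), so AG fails at n0.
n0 ∉ Sat(AG (¬req → AF (grant ∧ req))).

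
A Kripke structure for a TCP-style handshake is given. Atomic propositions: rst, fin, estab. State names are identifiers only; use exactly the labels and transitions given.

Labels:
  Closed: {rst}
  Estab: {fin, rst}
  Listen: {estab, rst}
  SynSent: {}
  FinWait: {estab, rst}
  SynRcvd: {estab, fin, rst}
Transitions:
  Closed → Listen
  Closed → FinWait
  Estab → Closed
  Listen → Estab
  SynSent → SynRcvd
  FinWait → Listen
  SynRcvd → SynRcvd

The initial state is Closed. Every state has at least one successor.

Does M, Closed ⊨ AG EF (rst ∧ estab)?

Yes

States satisfying EF (rst ∧ estab): {Closed, Estab, Listen, SynSent, FinWait, SynRcvd}.
States satisfying AG EF (rst ∧ estab): {Closed, Estab, Listen, SynSent, FinWait, SynRcvd}.
Every state reachable from Closed satisfies EF (rst ∧ estab).
Closed ∈ Sat(AG EF (rst ∧ estab)).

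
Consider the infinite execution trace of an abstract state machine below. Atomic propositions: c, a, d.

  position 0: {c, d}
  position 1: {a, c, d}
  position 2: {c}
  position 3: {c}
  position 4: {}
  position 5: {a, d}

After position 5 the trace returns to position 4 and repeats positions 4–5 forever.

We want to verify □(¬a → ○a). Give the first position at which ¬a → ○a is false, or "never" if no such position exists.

Check ¬a → ○a at each position in order: 0 ✓, 1 ✓.
At position 2 the labels are {c} and the next position 3 has {c}, so ¬a → ○a is false there. This is the first violation.

2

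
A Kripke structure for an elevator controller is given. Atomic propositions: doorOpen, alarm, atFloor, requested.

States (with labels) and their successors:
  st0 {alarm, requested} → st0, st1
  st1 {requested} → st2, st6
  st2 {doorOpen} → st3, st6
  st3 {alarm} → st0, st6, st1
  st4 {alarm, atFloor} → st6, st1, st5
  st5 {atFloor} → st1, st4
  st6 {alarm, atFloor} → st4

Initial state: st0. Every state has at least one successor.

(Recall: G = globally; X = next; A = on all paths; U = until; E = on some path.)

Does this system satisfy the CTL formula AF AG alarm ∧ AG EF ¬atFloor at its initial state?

Violated

States satisfying AG alarm: ∅.
States satisfying AF AG alarm: ∅.
States satisfying EF ¬atFloor: {st0, st1, st2, st3, st4, st5, st6}.
States satisfying AG EF ¬atFloor: {st0, st1, st2, st3, st4, st5, st6}.
States satisfying AF AG alarm ∧ AG EF ¬atFloor: ∅.
st0 ∉ Sat(AF AG alarm ∧ AG EF ¬atFloor).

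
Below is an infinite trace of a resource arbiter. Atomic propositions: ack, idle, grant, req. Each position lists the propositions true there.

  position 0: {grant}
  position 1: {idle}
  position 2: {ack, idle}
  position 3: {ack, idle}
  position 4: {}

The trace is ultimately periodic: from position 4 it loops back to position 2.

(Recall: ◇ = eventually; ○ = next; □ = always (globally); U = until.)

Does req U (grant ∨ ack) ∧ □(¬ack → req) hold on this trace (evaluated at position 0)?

Does not hold

Walking from position 0: grant ∨ ack first holds at position 0, and req holds at every earlier position along the way, so req U (grant ∨ ack) holds.
¬ack → req must hold at every position from 0 onward. It fails at position 0, so □(¬ack → req) is false.
Positions where ¬ack holds: 0, 1, 4.
Check req at each: 0→fails, 1→fails, 4→fails.
At position 0: req U (grant ∨ ack) is true; □(¬ack → req) is false; so req U (grant ∨ ack) ∧ □(¬ack → req) is false.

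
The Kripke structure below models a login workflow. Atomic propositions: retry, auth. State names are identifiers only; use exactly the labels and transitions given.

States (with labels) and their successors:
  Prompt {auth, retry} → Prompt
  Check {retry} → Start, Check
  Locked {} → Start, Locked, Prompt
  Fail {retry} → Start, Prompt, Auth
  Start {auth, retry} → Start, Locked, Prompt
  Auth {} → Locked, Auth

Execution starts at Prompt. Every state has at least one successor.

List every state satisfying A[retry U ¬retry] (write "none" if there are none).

{Locked, Auth}

States satisfying retry: {Prompt, Check, Fail, Start}.
States satisfying ¬retry: {Locked, Auth}.
States satisfying A[retry U ¬retry]: {Locked, Auth}.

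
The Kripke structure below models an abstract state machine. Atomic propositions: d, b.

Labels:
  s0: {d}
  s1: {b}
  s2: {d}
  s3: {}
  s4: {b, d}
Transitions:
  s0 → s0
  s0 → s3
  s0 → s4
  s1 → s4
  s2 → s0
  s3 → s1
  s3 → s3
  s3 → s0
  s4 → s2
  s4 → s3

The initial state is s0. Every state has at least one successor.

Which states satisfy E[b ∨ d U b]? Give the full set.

{s0, s1, s2, s4}

States satisfying b ∨ d: {s0, s1, s2, s4}.
States satisfying b: {s1, s4}.
States satisfying E[b ∨ d U b]: {s0, s1, s2, s4}.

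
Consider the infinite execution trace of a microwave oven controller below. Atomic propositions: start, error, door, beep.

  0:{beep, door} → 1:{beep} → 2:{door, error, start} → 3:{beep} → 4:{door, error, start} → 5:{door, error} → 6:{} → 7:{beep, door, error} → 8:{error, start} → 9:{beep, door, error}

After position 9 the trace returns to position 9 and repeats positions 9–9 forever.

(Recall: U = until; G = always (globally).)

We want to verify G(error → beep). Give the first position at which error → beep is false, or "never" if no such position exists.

Check error → beep at each position in order: 0 ✓, 1 ✓.
At position 2 the labels are {door, error, start}, so error → beep is false there. This is the first violation.

2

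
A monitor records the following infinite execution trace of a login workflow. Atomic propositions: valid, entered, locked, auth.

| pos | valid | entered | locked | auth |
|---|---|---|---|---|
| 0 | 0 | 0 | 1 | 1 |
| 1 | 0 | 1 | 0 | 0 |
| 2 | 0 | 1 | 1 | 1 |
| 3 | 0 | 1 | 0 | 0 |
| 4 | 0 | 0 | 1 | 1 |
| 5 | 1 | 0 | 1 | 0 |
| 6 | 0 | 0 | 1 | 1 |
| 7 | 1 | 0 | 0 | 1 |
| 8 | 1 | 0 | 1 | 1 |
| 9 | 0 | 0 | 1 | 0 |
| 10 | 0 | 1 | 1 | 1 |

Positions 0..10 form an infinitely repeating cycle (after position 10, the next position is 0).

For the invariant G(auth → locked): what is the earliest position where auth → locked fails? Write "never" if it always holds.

7

Check auth → locked at each position in order: 0 ✓, 1 ✓, 2 ✓, 3 ✓, 4 ✓, 5 ✓, 6 ✓.
At position 7 the labels are {auth, valid}, so auth → locked is false there. This is the first violation.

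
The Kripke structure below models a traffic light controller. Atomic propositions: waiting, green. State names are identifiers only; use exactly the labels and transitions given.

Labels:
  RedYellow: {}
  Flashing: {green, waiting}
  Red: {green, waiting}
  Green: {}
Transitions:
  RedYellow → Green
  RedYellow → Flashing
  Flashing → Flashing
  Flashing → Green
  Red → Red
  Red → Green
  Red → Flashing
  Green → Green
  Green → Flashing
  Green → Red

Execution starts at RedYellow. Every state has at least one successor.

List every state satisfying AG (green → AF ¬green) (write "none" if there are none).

none

States satisfying green → AF ¬green: {RedYellow, Green}.
States satisfying AG (green → AF ¬green): ∅.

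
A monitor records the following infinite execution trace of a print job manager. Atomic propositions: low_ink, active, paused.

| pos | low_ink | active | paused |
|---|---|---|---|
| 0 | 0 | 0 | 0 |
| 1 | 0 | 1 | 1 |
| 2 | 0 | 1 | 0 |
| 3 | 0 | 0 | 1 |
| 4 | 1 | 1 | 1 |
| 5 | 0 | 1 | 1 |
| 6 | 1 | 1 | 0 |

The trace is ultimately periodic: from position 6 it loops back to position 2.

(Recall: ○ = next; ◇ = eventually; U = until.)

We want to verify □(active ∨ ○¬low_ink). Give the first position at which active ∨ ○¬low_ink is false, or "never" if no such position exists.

3

Check active ∨ ○¬low_ink at each position in order: 0 ✓, 1 ✓, 2 ✓.
At position 3 the labels are {paused} and the next position 4 has {active, low_ink, paused}, so active ∨ ○¬low_ink is false there. This is the first violation.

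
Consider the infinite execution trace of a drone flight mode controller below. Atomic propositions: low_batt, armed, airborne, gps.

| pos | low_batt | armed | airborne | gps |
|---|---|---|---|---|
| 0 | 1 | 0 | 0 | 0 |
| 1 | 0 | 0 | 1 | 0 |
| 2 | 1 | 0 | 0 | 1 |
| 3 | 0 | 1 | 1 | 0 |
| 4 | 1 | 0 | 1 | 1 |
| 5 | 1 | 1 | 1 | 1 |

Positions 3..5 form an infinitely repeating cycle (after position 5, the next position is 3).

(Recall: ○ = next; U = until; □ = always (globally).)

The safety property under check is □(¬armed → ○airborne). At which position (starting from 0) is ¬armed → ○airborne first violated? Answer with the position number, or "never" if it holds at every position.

Check ¬armed → ○airborne at each position in order: 0 ✓.
At position 1 the labels are {airborne} and the next position 2 has {gps, low_batt}, so ¬armed → ○airborne is false there. This is the first violation.

1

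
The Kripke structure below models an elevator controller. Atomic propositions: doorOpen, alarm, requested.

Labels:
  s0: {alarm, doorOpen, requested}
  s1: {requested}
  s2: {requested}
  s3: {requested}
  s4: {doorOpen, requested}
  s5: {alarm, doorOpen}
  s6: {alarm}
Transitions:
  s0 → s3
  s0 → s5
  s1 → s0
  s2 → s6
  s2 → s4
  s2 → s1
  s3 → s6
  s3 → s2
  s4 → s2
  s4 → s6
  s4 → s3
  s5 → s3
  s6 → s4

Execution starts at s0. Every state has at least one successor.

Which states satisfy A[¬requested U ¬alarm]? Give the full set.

{s1, s2, s3, s4, s5, s6}

States satisfying ¬requested: {s5, s6}.
States satisfying ¬alarm: {s1, s2, s3, s4}.
States satisfying A[¬requested U ¬alarm]: {s1, s2, s3, s4, s5, s6}.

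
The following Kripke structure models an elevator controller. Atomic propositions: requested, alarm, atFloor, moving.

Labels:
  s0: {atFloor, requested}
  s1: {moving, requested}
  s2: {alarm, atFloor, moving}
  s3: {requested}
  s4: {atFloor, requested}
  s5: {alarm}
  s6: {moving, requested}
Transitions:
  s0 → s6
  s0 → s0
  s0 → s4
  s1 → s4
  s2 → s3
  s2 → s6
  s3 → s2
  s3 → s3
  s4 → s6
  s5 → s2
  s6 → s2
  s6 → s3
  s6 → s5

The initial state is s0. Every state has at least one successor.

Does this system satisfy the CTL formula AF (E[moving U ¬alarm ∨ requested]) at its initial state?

States satisfying E[moving U ¬alarm ∨ requested]: {s0, s1, s2, s3, s4, s6}.
States satisfying AF (E[moving U ¬alarm ∨ requested]): {s0, s1, s2, s3, s4, s5, s6}.
s0 ∈ Sat(AF (E[moving U ¬alarm ∨ requested])).

Satisfied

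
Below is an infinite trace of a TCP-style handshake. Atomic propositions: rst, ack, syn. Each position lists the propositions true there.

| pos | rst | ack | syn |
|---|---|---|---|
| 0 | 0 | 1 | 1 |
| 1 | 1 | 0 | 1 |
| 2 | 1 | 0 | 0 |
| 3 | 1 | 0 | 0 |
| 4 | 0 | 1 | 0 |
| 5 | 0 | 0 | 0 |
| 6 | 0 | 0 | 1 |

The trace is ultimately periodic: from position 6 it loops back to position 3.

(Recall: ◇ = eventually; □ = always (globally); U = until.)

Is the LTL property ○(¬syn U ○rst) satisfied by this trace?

The position after 0 is 1; ¬syn U ○rst is true there.

Holds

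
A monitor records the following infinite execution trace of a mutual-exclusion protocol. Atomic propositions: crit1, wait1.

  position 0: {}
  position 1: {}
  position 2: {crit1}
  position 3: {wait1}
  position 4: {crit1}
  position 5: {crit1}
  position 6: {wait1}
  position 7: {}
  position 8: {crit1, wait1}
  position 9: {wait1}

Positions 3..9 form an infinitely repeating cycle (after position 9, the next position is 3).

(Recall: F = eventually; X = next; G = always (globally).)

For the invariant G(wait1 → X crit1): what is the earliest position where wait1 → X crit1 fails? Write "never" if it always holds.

Check wait1 → X crit1 at each position in order: 0 ✓, 1 ✓, 2 ✓, 3 ✓, 4 ✓, 5 ✓.
At position 6 the labels are {wait1} and the next position 7 has {}, so wait1 → X crit1 is false there. This is the first violation.

6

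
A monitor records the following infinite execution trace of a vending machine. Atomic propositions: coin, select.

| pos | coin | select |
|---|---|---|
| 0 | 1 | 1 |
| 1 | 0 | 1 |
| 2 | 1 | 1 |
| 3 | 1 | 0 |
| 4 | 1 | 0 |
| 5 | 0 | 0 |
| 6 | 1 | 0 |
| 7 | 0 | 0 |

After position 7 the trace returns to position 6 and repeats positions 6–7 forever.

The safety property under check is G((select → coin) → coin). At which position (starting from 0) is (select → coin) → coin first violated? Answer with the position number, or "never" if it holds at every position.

Check (select → coin) → coin at each position in order: 0 ✓, 1 ✓, 2 ✓, 3 ✓, 4 ✓.
At position 5 the labels are {}, so (select → coin) → coin is false there. This is the first violation.

5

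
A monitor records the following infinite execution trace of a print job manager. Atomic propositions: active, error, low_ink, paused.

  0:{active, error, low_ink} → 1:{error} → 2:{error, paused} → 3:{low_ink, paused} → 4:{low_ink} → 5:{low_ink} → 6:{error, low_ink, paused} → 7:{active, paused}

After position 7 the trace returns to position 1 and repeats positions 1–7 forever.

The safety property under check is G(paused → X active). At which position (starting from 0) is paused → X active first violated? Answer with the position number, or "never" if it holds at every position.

2

Check paused → X active at each position in order: 0 ✓, 1 ✓.
At position 2 the labels are {error, paused} and the next position 3 has {low_ink, paused}, so paused → X active is false there. This is the first violation.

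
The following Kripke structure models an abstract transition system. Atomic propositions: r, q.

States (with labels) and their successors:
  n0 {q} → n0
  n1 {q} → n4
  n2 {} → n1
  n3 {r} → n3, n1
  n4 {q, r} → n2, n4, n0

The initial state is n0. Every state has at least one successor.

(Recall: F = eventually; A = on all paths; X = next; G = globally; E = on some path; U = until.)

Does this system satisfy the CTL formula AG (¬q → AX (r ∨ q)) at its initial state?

Yes

States satisfying ¬q → AX (r ∨ q): {n0, n1, n2, n3, n4}.
States satisfying AG (¬q → AX (r ∨ q)): {n0, n1, n2, n3, n4}.
Every state reachable from n0 satisfies ¬q → AX (r ∨ q).
n0 ∈ Sat(AG (¬q → AX (r ∨ q))).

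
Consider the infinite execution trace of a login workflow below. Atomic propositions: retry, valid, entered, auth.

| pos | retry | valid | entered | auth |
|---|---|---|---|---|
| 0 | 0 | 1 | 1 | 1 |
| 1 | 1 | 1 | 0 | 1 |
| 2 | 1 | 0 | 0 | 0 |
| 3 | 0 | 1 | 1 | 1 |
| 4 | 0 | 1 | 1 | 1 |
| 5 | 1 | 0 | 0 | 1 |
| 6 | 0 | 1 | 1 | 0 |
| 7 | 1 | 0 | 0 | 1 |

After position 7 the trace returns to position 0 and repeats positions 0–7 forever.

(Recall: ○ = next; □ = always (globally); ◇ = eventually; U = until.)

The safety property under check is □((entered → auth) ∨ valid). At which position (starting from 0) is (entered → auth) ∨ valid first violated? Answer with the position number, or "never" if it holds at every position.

never

(entered → auth) ∨ valid holds at every position 0..7, and those are all the positions the trace ever visits, so the invariant □((entered → auth) ∨ valid) is never violated.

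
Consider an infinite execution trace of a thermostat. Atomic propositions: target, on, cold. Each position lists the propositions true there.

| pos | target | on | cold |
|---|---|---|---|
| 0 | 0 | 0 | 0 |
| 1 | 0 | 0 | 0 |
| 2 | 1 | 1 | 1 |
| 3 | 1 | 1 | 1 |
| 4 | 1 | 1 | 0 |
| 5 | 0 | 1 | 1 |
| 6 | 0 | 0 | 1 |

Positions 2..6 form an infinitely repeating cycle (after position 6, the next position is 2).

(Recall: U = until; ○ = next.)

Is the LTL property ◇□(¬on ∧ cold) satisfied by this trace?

□(¬on ∧ cold) is false at every position 0..6, so it never becomes true and ◇□(¬on ∧ cold) fails.

Violated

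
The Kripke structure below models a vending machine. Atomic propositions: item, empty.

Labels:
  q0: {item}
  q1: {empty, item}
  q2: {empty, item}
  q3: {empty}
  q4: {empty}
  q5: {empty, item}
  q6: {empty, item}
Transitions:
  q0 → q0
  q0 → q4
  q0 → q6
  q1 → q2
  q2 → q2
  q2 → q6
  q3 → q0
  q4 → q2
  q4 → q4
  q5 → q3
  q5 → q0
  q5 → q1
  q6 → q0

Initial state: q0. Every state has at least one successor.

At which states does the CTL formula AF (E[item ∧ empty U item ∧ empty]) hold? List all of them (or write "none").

States satisfying E[item ∧ empty U item ∧ empty]: {q1, q2, q5, q6}.
States satisfying AF (E[item ∧ empty U item ∧ empty]): {q1, q2, q5, q6}.

{q1, q2, q5, q6}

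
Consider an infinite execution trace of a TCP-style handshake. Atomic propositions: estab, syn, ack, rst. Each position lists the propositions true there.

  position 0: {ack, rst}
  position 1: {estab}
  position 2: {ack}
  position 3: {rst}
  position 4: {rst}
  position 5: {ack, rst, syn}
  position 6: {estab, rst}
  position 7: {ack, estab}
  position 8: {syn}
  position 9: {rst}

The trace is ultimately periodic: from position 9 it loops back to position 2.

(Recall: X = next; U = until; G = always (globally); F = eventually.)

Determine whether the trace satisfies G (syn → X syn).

Violated

syn → X syn must hold at every position from 0 onward. It fails at position 5, so G (syn → X syn) is false.
Positions where syn holds: 5, 8.
Check X syn at each: 5→fails, 8→fails.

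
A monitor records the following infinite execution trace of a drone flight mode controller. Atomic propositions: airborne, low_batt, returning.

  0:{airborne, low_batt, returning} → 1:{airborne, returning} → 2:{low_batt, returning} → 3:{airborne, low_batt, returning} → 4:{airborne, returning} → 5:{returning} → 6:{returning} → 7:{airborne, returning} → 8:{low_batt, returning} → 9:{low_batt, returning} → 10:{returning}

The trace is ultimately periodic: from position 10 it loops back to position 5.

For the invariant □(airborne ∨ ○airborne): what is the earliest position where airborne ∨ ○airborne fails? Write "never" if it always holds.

5

Check airborne ∨ ○airborne at each position in order: 0 ✓, 1 ✓, 2 ✓, 3 ✓, 4 ✓.
At position 5 the labels are {returning} and the next position 6 has {returning}, so airborne ∨ ○airborne is false there. This is the first violation.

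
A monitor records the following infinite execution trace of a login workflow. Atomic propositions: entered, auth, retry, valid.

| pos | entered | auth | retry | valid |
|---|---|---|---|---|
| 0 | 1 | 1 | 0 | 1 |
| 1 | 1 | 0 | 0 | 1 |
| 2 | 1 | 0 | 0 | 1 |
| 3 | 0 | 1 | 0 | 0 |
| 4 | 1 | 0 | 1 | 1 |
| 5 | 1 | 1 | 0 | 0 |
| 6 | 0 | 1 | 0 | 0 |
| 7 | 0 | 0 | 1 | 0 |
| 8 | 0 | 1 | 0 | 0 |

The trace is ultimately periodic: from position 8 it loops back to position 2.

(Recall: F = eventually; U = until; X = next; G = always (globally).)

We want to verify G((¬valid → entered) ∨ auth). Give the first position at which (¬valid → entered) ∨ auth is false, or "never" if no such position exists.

Check (¬valid → entered) ∨ auth at each position in order: 0 ✓, 1 ✓, 2 ✓, 3 ✓, 4 ✓, 5 ✓, 6 ✓.
At position 7 the labels are {retry}, so (¬valid → entered) ∨ auth is false there. This is the first violation.

7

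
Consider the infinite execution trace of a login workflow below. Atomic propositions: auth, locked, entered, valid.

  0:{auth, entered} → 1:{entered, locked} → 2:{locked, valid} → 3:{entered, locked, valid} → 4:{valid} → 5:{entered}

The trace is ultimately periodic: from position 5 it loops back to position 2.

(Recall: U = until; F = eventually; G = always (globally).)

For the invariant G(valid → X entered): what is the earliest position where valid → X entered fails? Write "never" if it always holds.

3

Check valid → X entered at each position in order: 0 ✓, 1 ✓, 2 ✓.
At position 3 the labels are {entered, locked, valid} and the next position 4 has {valid}, so valid → X entered is false there. This is the first violation.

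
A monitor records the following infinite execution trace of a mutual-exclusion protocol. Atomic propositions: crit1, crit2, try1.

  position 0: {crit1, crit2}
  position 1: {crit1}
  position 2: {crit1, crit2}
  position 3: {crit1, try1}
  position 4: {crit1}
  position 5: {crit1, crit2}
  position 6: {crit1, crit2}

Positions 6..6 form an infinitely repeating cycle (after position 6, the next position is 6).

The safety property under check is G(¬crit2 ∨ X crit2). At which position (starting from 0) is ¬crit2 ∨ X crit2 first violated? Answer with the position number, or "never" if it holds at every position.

At position 0 the labels are {crit1, crit2} and the next position 1 has {crit1}, so ¬crit2 ∨ X crit2 is false there. This is the first violation.

0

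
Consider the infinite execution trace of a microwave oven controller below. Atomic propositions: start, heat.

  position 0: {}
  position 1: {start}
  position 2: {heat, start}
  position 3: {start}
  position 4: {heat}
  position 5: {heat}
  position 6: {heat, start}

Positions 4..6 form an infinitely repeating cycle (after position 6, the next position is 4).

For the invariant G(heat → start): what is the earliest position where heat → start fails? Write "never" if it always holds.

4

Check heat → start at each position in order: 0 ✓, 1 ✓, 2 ✓, 3 ✓.
At position 4 the labels are {heat}, so heat → start is false there. This is the first violation.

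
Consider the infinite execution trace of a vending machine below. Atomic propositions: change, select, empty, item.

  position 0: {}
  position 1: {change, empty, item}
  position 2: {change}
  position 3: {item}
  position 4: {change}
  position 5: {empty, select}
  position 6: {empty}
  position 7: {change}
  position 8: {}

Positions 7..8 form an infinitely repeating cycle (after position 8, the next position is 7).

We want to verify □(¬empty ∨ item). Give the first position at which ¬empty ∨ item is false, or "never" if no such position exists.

5

Check ¬empty ∨ item at each position in order: 0 ✓, 1 ✓, 2 ✓, 3 ✓, 4 ✓.
At position 5 the labels are {empty, select}, so ¬empty ∨ item is false there. This is the first violation.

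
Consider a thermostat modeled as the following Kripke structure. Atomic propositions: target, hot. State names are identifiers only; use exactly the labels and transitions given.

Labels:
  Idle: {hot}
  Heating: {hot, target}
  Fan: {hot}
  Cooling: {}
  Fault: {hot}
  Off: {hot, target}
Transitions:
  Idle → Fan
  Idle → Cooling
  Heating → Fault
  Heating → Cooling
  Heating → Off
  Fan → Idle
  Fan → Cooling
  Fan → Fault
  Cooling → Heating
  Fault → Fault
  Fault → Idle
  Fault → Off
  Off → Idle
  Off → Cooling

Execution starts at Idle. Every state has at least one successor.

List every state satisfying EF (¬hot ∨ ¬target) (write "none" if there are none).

States satisfying ¬hot ∨ ¬target: {Idle, Fan, Cooling, Fault}.
States satisfying EF (¬hot ∨ ¬target): {Idle, Heating, Fan, Cooling, Fault, Off}.

{Idle, Heating, Fan, Cooling, Fault, Off}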